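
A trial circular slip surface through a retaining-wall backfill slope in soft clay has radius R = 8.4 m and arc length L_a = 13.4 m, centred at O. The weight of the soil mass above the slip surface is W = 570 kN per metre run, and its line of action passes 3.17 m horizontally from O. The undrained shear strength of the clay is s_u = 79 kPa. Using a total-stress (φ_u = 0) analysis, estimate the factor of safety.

Taking moments about the centre O, the resisting moment is provided by the undrained shear strength acting along the arc:
M_R = s_u·L_a·R = 79·13.40·8.4 = 8892.2 kN·m/m
M_D = W·d = 570·3.17 = 1806.9 kN·m/m
FS = M_R / M_D = 8892.2 / 1806.9 = 4.921

FS = 4.92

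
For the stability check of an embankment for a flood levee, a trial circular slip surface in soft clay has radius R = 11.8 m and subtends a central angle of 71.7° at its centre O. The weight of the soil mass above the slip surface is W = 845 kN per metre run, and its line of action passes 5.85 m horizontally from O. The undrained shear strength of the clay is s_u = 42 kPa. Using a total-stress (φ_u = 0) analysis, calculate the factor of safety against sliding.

FS = 1.48

Taking moments about the centre O, the resisting moment is provided by the undrained shear strength acting along the arc:
Arc length L_a = R·θ = 11.8·(71.7°·π/180) = 11.8·1.2514 = 14.77 m
M_R = s_u·L_a·R = 42·14.77·11.8 = 7318.3 kN·m/m
M_D = W·d = 845·5.85 = 4943.2 kN·m/m
FS = M_R / M_D = 7318.3 / 4943.2 = 1.480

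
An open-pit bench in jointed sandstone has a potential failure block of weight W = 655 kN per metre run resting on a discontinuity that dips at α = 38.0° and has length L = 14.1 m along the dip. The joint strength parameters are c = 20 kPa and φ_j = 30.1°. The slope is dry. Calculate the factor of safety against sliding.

Resolving the block weight along and normal to the plane and applying the Mohr–Coulomb strength on the joint:
N' = W cosα = 655·cos38.0° = 516.1 kN/m
Driving force T = W sinα = 655·sin38.0° = 403.3 kN/m
Resisting force R = c·L + N'·tanφ_j = 20·14.1 + 516.1·tan30.1° = 282.0 + 299.2 = 581.2 kN/m
FS = R / T = 581.2 / 403.3 = 1.441

FS = 1.44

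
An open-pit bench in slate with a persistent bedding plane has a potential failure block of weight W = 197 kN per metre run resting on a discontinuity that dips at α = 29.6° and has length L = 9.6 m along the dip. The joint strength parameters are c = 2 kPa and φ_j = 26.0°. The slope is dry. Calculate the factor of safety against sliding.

FS = 1.06

Resolving the block weight along and normal to the plane and applying the Mohr–Coulomb strength on the joint:
N' = W cosα = 197·cos29.6° = 171.3 kN/m
Driving force T = W sinα = 197·sin29.6° = 97.3 kN/m
Resisting force R = c·L + N'·tanφ_j = 2·9.6 + 171.3·tan26.0° = 19.2 + 83.5 = 102.7 kN/m
FS = R / T = 102.7 / 97.3 = 1.056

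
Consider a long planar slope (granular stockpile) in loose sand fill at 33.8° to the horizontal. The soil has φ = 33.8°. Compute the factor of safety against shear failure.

For a dry cohesionless infinite slope the factor of safety is FS = tanφ / tanβ.
FS = tan33.8° / tan33.8° = 0.6694 / 0.6694 = 1.000

FS = 1.00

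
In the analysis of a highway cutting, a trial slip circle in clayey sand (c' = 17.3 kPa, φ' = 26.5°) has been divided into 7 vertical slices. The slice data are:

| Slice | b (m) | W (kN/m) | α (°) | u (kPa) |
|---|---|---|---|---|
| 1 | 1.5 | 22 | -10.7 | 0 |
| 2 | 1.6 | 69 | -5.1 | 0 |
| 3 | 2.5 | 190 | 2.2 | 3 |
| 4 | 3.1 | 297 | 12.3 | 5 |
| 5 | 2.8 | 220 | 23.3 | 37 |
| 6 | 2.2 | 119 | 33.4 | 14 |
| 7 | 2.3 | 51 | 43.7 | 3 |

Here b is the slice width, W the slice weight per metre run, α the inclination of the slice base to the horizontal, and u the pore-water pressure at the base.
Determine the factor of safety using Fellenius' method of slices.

Ordinary method of slices: FS = Σ[c'·Δl_i + (W_i cosα_i − u_i·Δl_i)·tanφ'] / Σ W_i sinα_i, with Δl_i = b_i / cosα_i.
Slice 1: Δl = 1.5/cos(-10.7°) = 1.527 m; N'_1 = 22·cos(-10.7°) − 0·1.527 = 21.6; c'Δl = 26.41; W sinα = -4.1
Slice 2: Δl = 1.6/cos(-5.1°) = 1.606 m; N'_2 = 69·cos(-5.1°) − 0·1.606 = 68.7; c'Δl = 27.79; W sinα = -6.1
Slice 3: Δl = 2.5/cos2.2° = 2.502 m; N'_3 = 190·cos2.2° − 3·2.502 = 182.4; c'Δl = 43.28; W sinα = 7.3
Slice 4: Δl = 3.1/cos12.3° = 3.173 m; N'_4 = 297·cos12.3° − 5·3.173 = 274.3; c'Δl = 54.89; W sinα = 63.3
Slice 5: Δl = 2.8/cos23.3° = 3.049 m; N'_5 = 220·cos23.3° − 37·3.049 = 89.3; c'Δl = 52.74; W sinα = 87.0
Slice 6: Δl = 2.2/cos33.4° = 2.635 m; N'_6 = 119·cos33.4° − 14·2.635 = 62.5; c'Δl = 45.59; W sinα = 65.5
Slice 7: Δl = 2.3/cos43.7° = 3.181 m; N'_7 = 51·cos43.7° − 3·3.181 = 27.3; c'Δl = 55.04; W sinα = 35.2
Σc'Δl = 305.7 kN/m; ΣN' = 726.1 kN/m; ΣW sinα = 248.1 kN/m
Resisting = 305.7 + 726.1·tan26.5° = 305.7 + 362.0 = 667.7 kN/m
FS = 667.7 / 248.1 = 2.691

FS = 2.69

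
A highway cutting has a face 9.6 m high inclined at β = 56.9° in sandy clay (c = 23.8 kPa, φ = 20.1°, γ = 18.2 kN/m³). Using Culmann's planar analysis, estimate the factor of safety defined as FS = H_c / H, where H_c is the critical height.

H_c = (4c/γ) · sinβ cosφ / [1 − cos(β − φ)]
    = (4·23.8/18.2) · sin56.9°·cos20.1° / [1 − cos36.8°]
    = 5.231 · 0.7867 / 0.1993 = 20.65 m
FS = H_c / H = 20.65 / 9.6 = 2.151

FS = 2.15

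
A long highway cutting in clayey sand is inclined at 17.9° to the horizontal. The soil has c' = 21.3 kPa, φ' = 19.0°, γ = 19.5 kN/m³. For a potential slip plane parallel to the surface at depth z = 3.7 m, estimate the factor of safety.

FS = 2.08

For an infinite slope with a slip plane parallel to the surface (no pore pressure): FS = [c' + γz cos²β tanφ'] / [γz sinβ cosβ].
γz = 19.5·3.7 = 72.15 kN/m²
Numerator = 21.3 + 72.15·cos²17.9°·tan19.0° = 21.3 + 72.15·0.9055·0.3443 = 43.796 kPa
Denominator = 72.15·sin17.9°·cos17.9° = 72.15·0.3074·0.9516 = 21.102 kPa
FS = 43.796 / 21.102 = 2.075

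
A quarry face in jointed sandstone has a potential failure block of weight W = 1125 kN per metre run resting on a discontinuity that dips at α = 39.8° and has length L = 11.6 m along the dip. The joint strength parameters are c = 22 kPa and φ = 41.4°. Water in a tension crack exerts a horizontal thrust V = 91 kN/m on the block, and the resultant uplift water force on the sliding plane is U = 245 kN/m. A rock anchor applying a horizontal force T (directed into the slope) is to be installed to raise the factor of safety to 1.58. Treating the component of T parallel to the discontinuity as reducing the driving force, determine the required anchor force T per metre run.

T = 280 kN/m

Resolving forces along and normal to the sliding plane, with the horizontal anchor force T adding T·sinα to the effective normal force and T·cosα acting up the plane against the driving force:
FS = [cL + (W cosα − U − V sinα + T sinα) tanφ] / [W sinα + V cosα − T cosα]
Without the anchor: N' = 561.1 kN/m, driving T_d = 790.0 kN/m, resisting R = 22·11.6 + 561.1·tan41.4° = 749.8 kN/m, FS = 0.95.
Setting FS = 1.58 and solving for T:
1.58·(790.0 − T cos39.8°) = 749.8 + T sin39.8°·tan41.4°
T·(sin39.8°·tan41.4° + 1.58·cos39.8°) = 1.58·790.0 − 749.8
T·(0.6401·0.8816 + 1.58·0.7683) = 1248.3 − 749.8 = 498.4
T·1.7782 = 498.4
T = 280.3 kN/m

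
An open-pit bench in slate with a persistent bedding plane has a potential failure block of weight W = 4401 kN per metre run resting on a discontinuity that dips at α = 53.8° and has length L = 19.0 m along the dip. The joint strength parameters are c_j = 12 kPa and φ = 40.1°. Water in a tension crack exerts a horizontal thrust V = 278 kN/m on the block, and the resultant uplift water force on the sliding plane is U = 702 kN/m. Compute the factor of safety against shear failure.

Resolving the block weight along and normal to the plane and applying the Mohr–Coulomb strength on the joint:
N' = W cosα − U − V sinα = 4401·cos53.8° − 702 − 278·sin53.8° = 1672.9 kN/m
Driving force T = W sinα + V cosα = 4401·sin53.8° + 278·cos53.8° = 3715.6 kN/m
Resisting force R = c_j·L + N'·tanφ = 12·19.0 + 1672.9·tan40.1° = 228.0 + 1408.7 = 1636.7 kN/m
FS = R / T = 1636.7 / 3715.6 = 0.440

FS = 0.44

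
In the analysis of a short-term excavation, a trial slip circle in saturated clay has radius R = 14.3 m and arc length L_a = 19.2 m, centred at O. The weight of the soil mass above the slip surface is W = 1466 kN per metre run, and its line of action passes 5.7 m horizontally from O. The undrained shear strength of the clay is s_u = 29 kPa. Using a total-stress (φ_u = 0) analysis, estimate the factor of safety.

Taking moments about the centre O, the resisting moment is provided by the undrained shear strength acting along the arc:
M_R = s_u·L_a·R = 29·19.20·14.3 = 7962.2 kN·m/m
M_D = W·d = 1466·5.7 = 8356.2 kN·m/m
FS = M_R / M_D = 7962.2 / 8356.2 = 0.953

FS = 0.95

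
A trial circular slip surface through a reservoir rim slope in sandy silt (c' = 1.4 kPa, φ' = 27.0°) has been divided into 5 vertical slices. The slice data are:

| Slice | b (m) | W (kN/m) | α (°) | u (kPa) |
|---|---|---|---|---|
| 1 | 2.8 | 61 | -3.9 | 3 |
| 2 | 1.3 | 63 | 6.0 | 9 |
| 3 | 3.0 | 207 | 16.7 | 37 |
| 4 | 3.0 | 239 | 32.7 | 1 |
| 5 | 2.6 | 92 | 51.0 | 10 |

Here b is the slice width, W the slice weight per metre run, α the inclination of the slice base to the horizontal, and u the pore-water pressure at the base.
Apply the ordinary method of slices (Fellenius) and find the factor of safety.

FS = 0.86

Ordinary method of slices: FS = Σ[c'·Δl_i + (W_i cosα_i − u_i·Δl_i)·tanφ'] / Σ W_i sinα_i, with Δl_i = b_i / cosα_i.
Slice 1: Δl = 2.8/cos(-3.9°) = 2.806 m; N'_1 = 61·cos(-3.9°) − 3·2.806 = 52.4; c'Δl = 3.93; W sinα = -4.1
Slice 2: Δl = 1.3/cos6.0° = 1.307 m; N'_2 = 63·cos6.0° − 9·1.307 = 50.9; c'Δl = 1.83; W sinα = 6.6
Slice 3: Δl = 3.0/cos16.7° = 3.132 m; N'_3 = 207·cos16.7° − 37·3.132 = 82.4; c'Δl = 4.38; W sinα = 59.5
Slice 4: Δl = 3.0/cos32.7° = 3.565 m; N'_4 = 239·cos32.7° − 1·3.565 = 197.6; c'Δl = 4.99; W sinα = 129.1
Slice 5: Δl = 2.6/cos51.0° = 4.131 m; N'_5 = 92·cos51.0° − 10·4.131 = 16.6; c'Δl = 5.78; W sinα = 71.5
Σc'Δl = 20.9 kN/m; ΣN' = 399.9 kN/m; ΣW sinα = 262.5 kN/m
Resisting = 20.9 + 399.9·tan27.0° = 20.9 + 203.7 = 224.7 kN/m
FS = 224.7 / 262.5 = 0.856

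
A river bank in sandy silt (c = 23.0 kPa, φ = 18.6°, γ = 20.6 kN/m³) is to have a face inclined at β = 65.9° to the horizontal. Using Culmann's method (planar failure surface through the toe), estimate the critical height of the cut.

H_c = 12.01 m

Culmann's analysis gives the critical failure plane at α_cr = (β + φ)/2 = (65.9 + 18.6)/2 = 42.2°, and the critical height
H_c = (4c/γ) · sinβ cosφ / [1 − cos(β − φ)]
    = (4·23.0/20.6) · sin65.9°·cos18.6° / [1 − cos(47.3°)]
    = 4.466 · 0.9128·0.9478 / [1 − 0.6782]
    = 4.466 · 0.8652 / 0.3218
    = 12.01 m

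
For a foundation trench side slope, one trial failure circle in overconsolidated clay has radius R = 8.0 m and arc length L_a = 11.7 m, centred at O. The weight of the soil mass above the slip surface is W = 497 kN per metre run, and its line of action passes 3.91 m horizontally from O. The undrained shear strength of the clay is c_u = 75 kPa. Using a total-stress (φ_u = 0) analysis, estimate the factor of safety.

FS = 3.61

Taking moments about the centre O, the resisting moment is provided by the undrained shear strength acting along the arc:
M_R = c_u·L_a·R = 75·11.70·8.0 = 7020.0 kN·m/m
M_D = W·d = 497·3.91 = 1943.3 kN·m/m
FS = M_R / M_D = 7020.0 / 1943.3 = 3.612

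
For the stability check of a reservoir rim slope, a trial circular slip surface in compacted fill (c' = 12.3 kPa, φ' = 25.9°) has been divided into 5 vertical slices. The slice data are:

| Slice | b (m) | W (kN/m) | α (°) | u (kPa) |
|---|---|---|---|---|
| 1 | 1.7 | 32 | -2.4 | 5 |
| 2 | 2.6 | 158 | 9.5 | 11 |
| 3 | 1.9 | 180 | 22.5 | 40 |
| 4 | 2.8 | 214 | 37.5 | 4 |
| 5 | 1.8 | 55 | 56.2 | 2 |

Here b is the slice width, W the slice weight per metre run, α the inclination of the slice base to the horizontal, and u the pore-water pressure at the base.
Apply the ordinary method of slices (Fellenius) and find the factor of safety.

FS = 1.35

Ordinary method of slices: FS = Σ[c'·Δl_i + (W_i cosα_i − u_i·Δl_i)·tanφ'] / Σ W_i sinα_i, with Δl_i = b_i / cosα_i.
Slice 1: Δl = 1.7/cos(-2.4°) = 1.701 m; N'_1 = 32·cos(-2.4°) − 5·1.701 = 23.5; c'Δl = 20.93; W sinα = -1.3
Slice 2: Δl = 2.6/cos9.5° = 2.636 m; N'_2 = 158·cos9.5° − 11·2.636 = 126.8; c'Δl = 32.42; W sinα = 26.1
Slice 3: Δl = 1.9/cos22.5° = 2.057 m; N'_3 = 180·cos22.5° − 40·2.057 = 84.0; c'Δl = 25.30; W sinα = 68.9
Slice 4: Δl = 2.8/cos37.5° = 3.529 m; N'_4 = 214·cos37.5° − 4·3.529 = 155.7; c'Δl = 43.41; W sinα = 130.3
Slice 5: Δl = 1.8/cos56.2° = 3.236 m; N'_5 = 55·cos56.2° − 2·3.236 = 24.1; c'Δl = 39.80; W sinα = 45.7
Σc'Δl = 161.9 kN/m; ΣN' = 414.1 kN/m; ΣW sinα = 269.6 kN/m
Resisting = 161.9 + 414.1·tan25.9° = 161.9 + 201.1 = 362.9 kN/m
FS = 362.9 / 269.6 = 1.346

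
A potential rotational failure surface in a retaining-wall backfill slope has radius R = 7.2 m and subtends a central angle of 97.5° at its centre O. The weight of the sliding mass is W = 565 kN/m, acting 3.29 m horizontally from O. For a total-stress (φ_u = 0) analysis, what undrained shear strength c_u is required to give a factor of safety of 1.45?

FS = c_u·L_a·R / (W·d), so c_u = FS·W·d / (L_a·R).
Arc length L_a = R·θ = 7.2·(97.5°·π/180) = 7.2·1.7017 = 12.25 m
c_u = 1.45·565·3.29 / (12.25·7.2) = 2695.3 / 88.22 = 30.55 kPa

c_u = 30.6 kPa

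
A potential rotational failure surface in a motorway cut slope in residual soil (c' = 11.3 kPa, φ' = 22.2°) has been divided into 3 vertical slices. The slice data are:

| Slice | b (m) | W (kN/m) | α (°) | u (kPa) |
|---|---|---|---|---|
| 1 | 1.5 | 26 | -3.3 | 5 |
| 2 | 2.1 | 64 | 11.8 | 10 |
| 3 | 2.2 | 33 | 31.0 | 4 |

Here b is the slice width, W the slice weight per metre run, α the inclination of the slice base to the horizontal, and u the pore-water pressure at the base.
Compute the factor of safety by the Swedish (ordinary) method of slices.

FS = 3.57

Ordinary method of slices: FS = Σ[c'·Δl_i + (W_i cosα_i − u_i·Δl_i)·tanφ'] / Σ W_i sinα_i, with Δl_i = b_i / cosα_i.
Slice 1: Δl = 1.5/cos(-3.3°) = 1.502 m; N'_1 = 26·cos(-3.3°) − 5·1.502 = 18.4; c'Δl = 16.98; W sinα = -1.5
Slice 2: Δl = 2.1/cos11.8° = 2.145 m; N'_2 = 64·cos11.8° − 10·2.145 = 41.2; c'Δl = 24.24; W sinα = 13.1
Slice 3: Δl = 2.2/cos31.0° = 2.567 m; N'_3 = 33·cos31.0° − 4·2.567 = 18.0; c'Δl = 29.00; W sinα = 17.0
Σc'Δl = 70.2 kN/m; ΣN' = 77.7 kN/m; ΣW sinα = 28.6 kN/m
Resisting = 70.2 + 77.7·tan22.2° = 70.2 + 31.7 = 101.9 kN/m
FS = 101.9 / 28.6 = 3.565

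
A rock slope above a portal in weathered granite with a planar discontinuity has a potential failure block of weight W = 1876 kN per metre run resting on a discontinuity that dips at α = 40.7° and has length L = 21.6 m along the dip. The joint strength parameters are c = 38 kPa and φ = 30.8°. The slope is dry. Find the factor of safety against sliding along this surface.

Resolving the block weight along and normal to the plane and applying the Mohr–Coulomb strength on the joint:
N' = W cosα = 1876·cos40.7° = 1422.3 kN/m
Driving force T = W sinα = 1876·sin40.7° = 1223.3 kN/m
Resisting force R = c·L + N'·tanφ = 38·21.6 + 1422.3·tan30.8° = 820.8 + 847.8 = 1668.6 kN/m
FS = R / T = 1668.6 / 1223.3 = 1.364

FS = 1.36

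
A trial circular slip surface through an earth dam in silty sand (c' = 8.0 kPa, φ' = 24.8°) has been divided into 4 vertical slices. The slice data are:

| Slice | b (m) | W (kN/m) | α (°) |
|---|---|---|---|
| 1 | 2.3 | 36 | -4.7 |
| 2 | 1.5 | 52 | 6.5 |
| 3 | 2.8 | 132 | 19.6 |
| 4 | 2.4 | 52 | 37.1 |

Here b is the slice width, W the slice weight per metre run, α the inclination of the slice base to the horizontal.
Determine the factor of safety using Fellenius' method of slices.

FS = 2.49

Ordinary method of slices: FS = Σ[c'·Δl_i + (W_i cosα_i)·tanφ'] / Σ W_i sinα_i, with Δl_i = b_i / cosα_i.
Slice 1: Δl = 2.3/cos(-4.7°) = 2.308 m; N'_1 = 36·cos(-4.7°) = 35.9; c'Δl = 18.46; W sinα = -2.9
Slice 2: Δl = 1.5/cos6.5° = 1.510 m; N'_2 = 52·cos6.5° = 51.7; c'Δl = 12.08; W sinα = 5.9
Slice 3: Δl = 2.8/cos19.6° = 2.972 m; N'_3 = 132·cos19.6° = 124.4; c'Δl = 23.78; W sinα = 44.3
Slice 4: Δl = 2.4/cos37.1° = 3.009 m; N'_4 = 52·cos37.1° = 41.5; c'Δl = 24.07; W sinα = 31.4
Σc'Δl = 78.4 kN/m; ΣN' = 253.4 kN/m; ΣW sinα = 78.6 kN/m
Resisting = 78.4 + 253.4·tan24.8° = 78.4 + 117.1 = 195.5 kN/m
FS = 195.5 / 78.6 = 2.487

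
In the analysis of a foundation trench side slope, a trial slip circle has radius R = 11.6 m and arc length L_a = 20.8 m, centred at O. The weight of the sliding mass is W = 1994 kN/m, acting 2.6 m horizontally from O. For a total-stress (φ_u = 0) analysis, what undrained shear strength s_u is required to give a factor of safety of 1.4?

s_u = 30.1 kPa

FS = s_u·L_a·R / (W·d), so s_u = FS·W·d / (L_a·R).
s_u = 1.4·1994·2.6 / (20.80·11.6) = 7258.2 / 241.28 = 30.08 kPa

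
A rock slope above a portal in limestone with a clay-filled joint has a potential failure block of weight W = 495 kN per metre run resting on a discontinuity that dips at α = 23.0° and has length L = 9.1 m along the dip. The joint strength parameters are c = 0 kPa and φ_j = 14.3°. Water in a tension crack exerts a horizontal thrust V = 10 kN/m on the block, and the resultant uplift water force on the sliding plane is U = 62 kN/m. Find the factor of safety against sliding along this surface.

Resolving the block weight along and normal to the plane and applying the Mohr–Coulomb strength on the joint:
N' = W cosα − U − V sinα = 495·cos23.0° − 62 − 10·sin23.0° = 389.7 kN/m
Driving force T = W sinα + V cosα = 495·sin23.0° + 10·cos23.0° = 202.6 kN/m
Resisting force R = c·L + N'·tanφ_j = 0·9.1 + 389.7·tan14.3° = 0.0 + 99.3 = 99.3 kN/m
FS = R / T = 99.3 / 202.6 = 0.490

FS = 0.49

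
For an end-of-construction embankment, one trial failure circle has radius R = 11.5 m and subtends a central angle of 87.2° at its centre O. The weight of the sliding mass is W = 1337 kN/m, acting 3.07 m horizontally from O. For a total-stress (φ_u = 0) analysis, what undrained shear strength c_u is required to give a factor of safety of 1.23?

FS = c_u·L_a·R / (W·d), so c_u = FS·W·d / (L_a·R).
Arc length L_a = R·θ = 11.5·(87.2°·π/180) = 11.5·1.5219 = 17.50 m
c_u = 1.23·1337·3.07 / (17.50·11.5) = 5048.6 / 201.27 = 25.08 kPa

c_u = 25.1 kPa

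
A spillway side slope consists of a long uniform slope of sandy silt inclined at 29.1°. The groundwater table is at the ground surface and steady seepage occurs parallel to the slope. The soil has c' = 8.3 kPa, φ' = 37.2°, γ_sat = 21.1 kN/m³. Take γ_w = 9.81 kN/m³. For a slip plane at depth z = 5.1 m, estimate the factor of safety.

FS = 0.91

With seepage parallel to the slope and the water table at the surface, the effective normal stress on the slip plane uses the buoyant unit weight γ' = γ_sat − γ_w while the driving shear stress uses γ_sat:
FS = [c' + γ' z cos²β tanφ'] / [γ_sat z sinβ cosβ]
γ' = 21.1 − 9.81 = 11.29 kN/m³
Numerator = 8.3 + 11.29·5.1·cos²29.1°·tan37.2° = 8.3 + 11.29·5.1·0.7635·0.7590 = 41.668 kPa
Denominator = 21.1·5.1·sin29.1°·cos29.1° = 21.1·5.1·0.4863·0.8738 = 45.728 kPa
FS = 41.668 / 45.728 = 0.911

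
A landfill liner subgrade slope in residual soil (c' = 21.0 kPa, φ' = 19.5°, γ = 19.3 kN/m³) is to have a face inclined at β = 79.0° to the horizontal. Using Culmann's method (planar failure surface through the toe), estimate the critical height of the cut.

Culmann's analysis gives the critical failure plane at α_cr = (β + φ')/2 = (79.0 + 19.5)/2 = 49.2°, and the critical height
H_c = (4c'/γ) · sinβ cosφ' / [1 − cos(β − φ')]
    = (4·21.0/19.3) · sin79.0°·cos19.5° / [1 − cos(59.5°)]
    = 4.352 · 0.9816·0.9426 / [1 − 0.5075]
    = 4.352 · 0.9253 / 0.4925
    = 8.18 m

H_c = 8.18 m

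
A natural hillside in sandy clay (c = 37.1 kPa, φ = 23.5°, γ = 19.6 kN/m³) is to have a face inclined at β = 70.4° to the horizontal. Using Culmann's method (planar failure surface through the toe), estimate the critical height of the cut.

H_c = 20.65 m

Culmann's analysis gives the critical failure plane at α_cr = (β + φ)/2 = (70.4 + 23.5)/2 = 47.0°, and the critical height
H_c = (4c/γ) · sinβ cosφ / [1 − cos(β − φ)]
    = (4·37.1/19.6) · sin70.4°·cos23.5° / [1 − cos(46.9°)]
    = 7.571 · 0.9421·0.9171 / [1 − 0.6833]
    = 7.571 · 0.8639 / 0.3167
    = 20.65 m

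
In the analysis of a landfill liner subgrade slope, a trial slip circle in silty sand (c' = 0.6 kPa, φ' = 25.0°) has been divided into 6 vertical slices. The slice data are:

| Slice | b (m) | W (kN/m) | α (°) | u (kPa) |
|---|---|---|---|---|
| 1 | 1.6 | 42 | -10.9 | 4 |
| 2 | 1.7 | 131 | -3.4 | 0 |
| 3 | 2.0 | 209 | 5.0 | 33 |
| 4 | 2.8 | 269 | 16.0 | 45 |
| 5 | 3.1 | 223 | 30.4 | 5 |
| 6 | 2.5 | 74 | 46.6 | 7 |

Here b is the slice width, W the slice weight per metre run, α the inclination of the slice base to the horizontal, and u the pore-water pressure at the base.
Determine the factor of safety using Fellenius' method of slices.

Ordinary method of slices: FS = Σ[c'·Δl_i + (W_i cosα_i − u_i·Δl_i)·tanφ'] / Σ W_i sinα_i, with Δl_i = b_i / cosα_i.
Slice 1: Δl = 1.6/cos(-10.9°) = 1.629 m; N'_1 = 42·cos(-10.9°) − 4·1.629 = 34.7; c'Δl = 0.98; W sinα = -7.9
Slice 2: Δl = 1.7/cos(-3.4°) = 1.703 m; N'_2 = 131·cos(-3.4°) − 0·1.703 = 130.8; c'Δl = 1.02; W sinα = -7.8
Slice 3: Δl = 2.0/cos5.0° = 2.008 m; N'_3 = 209·cos5.0° − 33·2.008 = 142.0; c'Δl = 1.20; W sinα = 18.2
Slice 4: Δl = 2.8/cos16.0° = 2.913 m; N'_4 = 269·cos16.0° − 45·2.913 = 127.5; c'Δl = 1.75; W sinα = 74.1
Slice 5: Δl = 3.1/cos30.4° = 3.594 m; N'_5 = 223·cos30.4° − 5·3.594 = 174.4; c'Δl = 2.16; W sinα = 112.8
Slice 6: Δl = 2.5/cos46.6° = 3.639 m; N'_6 = 74·cos46.6° − 7·3.639 = 25.4; c'Δl = 2.18; W sinα = 53.8
Σc'Δl = 9.3 kN/m; ΣN' = 634.7 kN/m; ΣW sinα = 243.3 kN/m
Resisting = 9.3 + 634.7·tan25.0° = 9.3 + 296.0 = 305.3 kN/m
FS = 305.3 / 243.3 = 1.255

FS = 1.25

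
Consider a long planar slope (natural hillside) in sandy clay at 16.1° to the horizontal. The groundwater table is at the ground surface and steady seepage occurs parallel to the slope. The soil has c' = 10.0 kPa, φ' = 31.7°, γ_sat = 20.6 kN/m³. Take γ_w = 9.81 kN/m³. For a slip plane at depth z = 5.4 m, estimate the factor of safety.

FS = 1.46

With seepage parallel to the slope and the water table at the surface, the effective normal stress on the slip plane uses the buoyant unit weight γ' = γ_sat − γ_w while the driving shear stress uses γ_sat:
FS = [c' + γ' z cos²β tanφ'] / [γ_sat z sinβ cosβ]
γ' = 20.6 − 9.81 = 10.79 kN/m³
Numerator = 10.0 + 10.79·5.4·cos²16.1°·tan31.7° = 10.0 + 10.79·5.4·0.9231·0.6176 = 43.218 kPa
Denominator = 20.6·5.4·sin16.1°·cos16.1° = 20.6·5.4·0.2773·0.9608 = 29.639 kPa
FS = 43.218 / 29.639 = 1.458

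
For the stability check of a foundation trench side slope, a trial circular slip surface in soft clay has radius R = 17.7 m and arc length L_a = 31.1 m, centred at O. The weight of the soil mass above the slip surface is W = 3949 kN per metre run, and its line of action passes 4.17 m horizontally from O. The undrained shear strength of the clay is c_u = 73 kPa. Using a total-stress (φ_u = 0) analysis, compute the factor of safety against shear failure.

Taking moments about the centre O, the resisting moment is provided by the undrained shear strength acting along the arc:
M_R = c_u·L_a·R = 73·31.10·17.7 = 40184.3 kN·m/m
M_D = W·d = 3949·4.17 = 16467.3 kN·m/m
FS = M_R / M_D = 40184.3 / 16467.3 = 2.440

FS = 2.44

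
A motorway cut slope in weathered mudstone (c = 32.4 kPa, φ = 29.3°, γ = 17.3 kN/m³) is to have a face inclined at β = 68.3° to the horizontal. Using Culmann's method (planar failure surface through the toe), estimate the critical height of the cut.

H_c = 27.24 m

Culmann's analysis gives the critical failure plane at α_cr = (β + φ)/2 = (68.3 + 29.3)/2 = 48.8°, and the critical height
H_c = (4c/γ) · sinβ cosφ / [1 − cos(β − φ)]
    = (4·32.4/17.3) · sin68.3°·cos29.3° / [1 − cos(39.0°)]
    = 7.491 · 0.9291·0.8721 / [1 − 0.7771]
    = 7.491 · 0.8103 / 0.2229
    = 27.24 m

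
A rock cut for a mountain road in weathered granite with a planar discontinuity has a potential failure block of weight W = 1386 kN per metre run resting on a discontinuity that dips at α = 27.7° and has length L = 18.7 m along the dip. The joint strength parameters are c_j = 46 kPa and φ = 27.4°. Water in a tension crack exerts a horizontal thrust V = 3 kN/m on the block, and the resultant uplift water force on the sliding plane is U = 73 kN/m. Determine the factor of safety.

Resolving the block weight along and normal to the plane and applying the Mohr–Coulomb strength on the joint:
N' = W cosα − U − V sinα = 1386·cos27.7° − 73 − 3·sin27.7° = 1152.8 kN/m
Driving force T = W sinα + V cosα = 1386·sin27.7° + 3·cos27.7° = 646.9 kN/m
Resisting force R = c_j·L + N'·tanφ = 46·18.7 + 1152.8·tan27.4° = 860.2 + 597.5 = 1457.7 kN/m
FS = R / T = 1457.7 / 646.9 = 2.253

FS = 2.25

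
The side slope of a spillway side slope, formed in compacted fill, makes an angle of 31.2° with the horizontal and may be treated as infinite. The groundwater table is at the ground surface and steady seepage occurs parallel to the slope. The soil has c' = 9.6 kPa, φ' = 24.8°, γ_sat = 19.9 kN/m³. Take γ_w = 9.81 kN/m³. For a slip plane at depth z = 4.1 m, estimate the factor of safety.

With seepage parallel to the slope and the water table at the surface, the effective normal stress on the slip plane uses the buoyant unit weight γ' = γ_sat − γ_w while the driving shear stress uses γ_sat:
FS = [c' + γ' z cos²β tanφ'] / [γ_sat z sinβ cosβ]
γ' = 19.9 − 9.81 = 10.09 kN/m³
Numerator = 9.6 + 10.09·4.1·cos²31.2°·tan24.8° = 9.6 + 10.09·4.1·0.7316·0.4621 = 23.586 kPa
Denominator = 19.9·4.1·sin31.2°·cos31.2° = 19.9·4.1·0.5180·0.8554 = 36.153 kPa
FS = 23.586 / 36.153 = 0.652

FS = 0.65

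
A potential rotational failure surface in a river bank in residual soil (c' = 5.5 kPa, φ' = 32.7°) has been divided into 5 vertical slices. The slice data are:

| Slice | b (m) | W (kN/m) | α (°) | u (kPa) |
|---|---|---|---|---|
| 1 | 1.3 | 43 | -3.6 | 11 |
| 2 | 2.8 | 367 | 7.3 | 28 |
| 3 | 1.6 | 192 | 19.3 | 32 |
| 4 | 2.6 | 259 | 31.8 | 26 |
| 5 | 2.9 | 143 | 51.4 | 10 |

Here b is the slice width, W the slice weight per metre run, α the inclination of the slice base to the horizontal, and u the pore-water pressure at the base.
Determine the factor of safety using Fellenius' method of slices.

Ordinary method of slices: FS = Σ[c'·Δl_i + (W_i cosα_i − u_i·Δl_i)·tanφ'] / Σ W_i sinα_i, with Δl_i = b_i / cosα_i.
Slice 1: Δl = 1.3/cos(-3.6°) = 1.303 m; N'_1 = 43·cos(-3.6°) − 11·1.303 = 28.6; c'Δl = 7.16; W sinα = -2.7
Slice 2: Δl = 2.8/cos7.3° = 2.823 m; N'_2 = 367·cos7.3° − 28·2.823 = 285.0; c'Δl = 15.53; W sinα = 46.6
Slice 3: Δl = 1.6/cos19.3° = 1.695 m; N'_3 = 192·cos19.3° − 32·1.695 = 127.0; c'Δl = 9.32; W sinα = 63.5
Slice 4: Δl = 2.6/cos31.8° = 3.059 m; N'_4 = 259·cos31.8° − 26·3.059 = 140.6; c'Δl = 16.83; W sinα = 136.5
Slice 5: Δl = 2.9/cos51.4° = 4.648 m; N'_5 = 143·cos51.4° − 10·4.648 = 42.7; c'Δl = 25.57; W sinα = 111.8
Σc'Δl = 74.4 kN/m; ΣN' = 623.8 kN/m; ΣW sinα = 355.6 kN/m
Resisting = 74.4 + 623.8·tan32.7° = 74.4 + 400.5 = 474.9 kN/m
FS = 474.9 / 355.6 = 1.335

FS = 1.34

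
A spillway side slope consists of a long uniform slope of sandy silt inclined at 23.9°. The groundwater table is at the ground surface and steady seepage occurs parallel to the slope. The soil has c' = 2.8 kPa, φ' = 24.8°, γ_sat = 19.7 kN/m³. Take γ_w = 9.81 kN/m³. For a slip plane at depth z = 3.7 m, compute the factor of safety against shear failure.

With seepage parallel to the slope and the water table at the surface, the effective normal stress on the slip plane uses the buoyant unit weight γ' = γ_sat − γ_w while the driving shear stress uses γ_sat:
FS = [c' + γ' z cos²β tanφ'] / [γ_sat z sinβ cosβ]
γ' = 19.7 − 9.81 = 9.89 kN/m³
Numerator = 2.8 + 9.89·3.7·cos²23.9°·tan24.8° = 2.8 + 9.89·3.7·0.8359·0.4621 = 16.933 kPa
Denominator = 19.7·3.7·sin23.9°·cos23.9° = 19.7·3.7·0.4051·0.9143 = 26.999 kPa
FS = 16.933 / 26.999 = 0.627

FS = 0.63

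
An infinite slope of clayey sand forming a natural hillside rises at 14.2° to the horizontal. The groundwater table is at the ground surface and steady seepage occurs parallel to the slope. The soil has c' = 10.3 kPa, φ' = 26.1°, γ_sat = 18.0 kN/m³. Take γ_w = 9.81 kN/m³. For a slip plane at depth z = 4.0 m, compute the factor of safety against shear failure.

FS = 1.48

With seepage parallel to the slope and the water table at the surface, the effective normal stress on the slip plane uses the buoyant unit weight γ' = γ_sat − γ_w while the driving shear stress uses γ_sat:
FS = [c' + γ' z cos²β tanφ'] / [γ_sat z sinβ cosβ]
γ' = 18.0 − 9.81 = 8.19 kN/m³
Numerator = 10.3 + 8.19·4.0·cos²14.2°·tan26.1° = 10.3 + 8.19·4.0·0.9398·0.4899 = 25.383 kPa
Denominator = 18.0·4.0·sin14.2°·cos14.2° = 18.0·4.0·0.2453·0.9694 = 17.122 kPa
FS = 25.383 / 17.122 = 1.482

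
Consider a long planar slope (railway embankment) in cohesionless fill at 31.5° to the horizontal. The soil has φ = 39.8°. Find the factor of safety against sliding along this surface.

For a dry cohesionless infinite slope the factor of safety is FS = tanφ / tanβ.
FS = tan39.8° / tan31.5° = 0.8332 / 0.6128 = 1.360

FS = 1.36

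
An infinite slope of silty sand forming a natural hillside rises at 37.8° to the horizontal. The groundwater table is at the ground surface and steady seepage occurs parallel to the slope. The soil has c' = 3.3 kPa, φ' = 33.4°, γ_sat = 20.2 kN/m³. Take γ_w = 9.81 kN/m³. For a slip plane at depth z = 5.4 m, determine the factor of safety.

FS = 0.50

With seepage parallel to the slope and the water table at the surface, the effective normal stress on the slip plane uses the buoyant unit weight γ' = γ_sat − γ_w while the driving shear stress uses γ_sat:
FS = [c' + γ' z cos²β tanφ'] / [γ_sat z sinβ cosβ]
γ' = 20.2 − 9.81 = 10.39 kN/m³
Numerator = 3.3 + 10.39·5.4·cos²37.8°·tan33.4° = 3.3 + 10.39·5.4·0.6243·0.6594 = 26.398 kPa
Denominator = 20.2·5.4·sin37.8°·cos37.8° = 20.2·5.4·0.6129·0.7902 = 52.827 kPa
FS = 26.398 / 52.827 = 0.500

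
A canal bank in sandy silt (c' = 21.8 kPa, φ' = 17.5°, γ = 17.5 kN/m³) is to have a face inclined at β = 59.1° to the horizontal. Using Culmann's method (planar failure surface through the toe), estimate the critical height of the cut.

Culmann's analysis gives the critical failure plane at α_cr = (β + φ')/2 = (59.1 + 17.5)/2 = 38.3°, and the critical height
H_c = (4c'/γ) · sinβ cosφ' / [1 − cos(β − φ')]
    = (4·21.8/17.5) · sin59.1°·cos17.5° / [1 − cos(41.6°)]
    = 4.983 · 0.8581·0.9537 / [1 − 0.7478]
    = 4.983 · 0.8184 / 0.2522
    = 16.17 m

H_c = 16.17 m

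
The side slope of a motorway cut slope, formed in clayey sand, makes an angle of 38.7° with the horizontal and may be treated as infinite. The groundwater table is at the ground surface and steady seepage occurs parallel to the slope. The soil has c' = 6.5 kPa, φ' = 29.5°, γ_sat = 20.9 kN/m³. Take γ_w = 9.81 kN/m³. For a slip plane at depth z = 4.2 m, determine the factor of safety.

With seepage parallel to the slope and the water table at the surface, the effective normal stress on the slip plane uses the buoyant unit weight γ' = γ_sat − γ_w while the driving shear stress uses γ_sat:
FS = [c' + γ' z cos²β tanφ'] / [γ_sat z sinβ cosβ]
γ' = 20.9 − 9.81 = 11.09 kN/m³
Numerator = 6.5 + 11.09·4.2·cos²38.7°·tan29.5° = 6.5 + 11.09·4.2·0.6091·0.5658 = 22.551 kPa
Denominator = 20.9·4.2·sin38.7°·cos38.7° = 20.9·4.2·0.6252·0.7804 = 42.833 kPa
FS = 22.551 / 42.833 = 0.526

FS = 0.53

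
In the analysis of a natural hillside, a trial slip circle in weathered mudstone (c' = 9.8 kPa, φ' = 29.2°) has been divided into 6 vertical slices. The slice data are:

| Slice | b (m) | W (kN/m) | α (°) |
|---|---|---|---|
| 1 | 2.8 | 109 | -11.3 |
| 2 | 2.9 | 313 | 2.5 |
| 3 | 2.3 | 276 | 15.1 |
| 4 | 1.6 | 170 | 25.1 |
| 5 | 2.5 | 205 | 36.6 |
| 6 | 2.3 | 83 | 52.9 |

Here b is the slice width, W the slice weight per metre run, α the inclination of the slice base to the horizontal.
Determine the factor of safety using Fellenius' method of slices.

Ordinary method of slices: FS = Σ[c'·Δl_i + (W_i cosα_i)·tanφ'] / Σ W_i sinα_i, with Δl_i = b_i / cosα_i.
Slice 1: Δl = 2.8/cos(-11.3°) = 2.855 m; N'_1 = 109·cos(-11.3°) = 106.9; c'Δl = 27.98; W sinα = -21.4
Slice 2: Δl = 2.9/cos2.5° = 2.903 m; N'_2 = 313·cos2.5° = 312.7; c'Δl = 28.45; W sinα = 13.7
Slice 3: Δl = 2.3/cos15.1° = 2.382 m; N'_3 = 276·cos15.1° = 266.5; c'Δl = 23.35; W sinα = 71.9
Slice 4: Δl = 1.6/cos25.1° = 1.767 m; N'_4 = 170·cos25.1° = 153.9; c'Δl = 17.32; W sinα = 72.1
Slice 5: Δl = 2.5/cos36.6° = 3.114 m; N'_5 = 205·cos36.6° = 164.6; c'Δl = 30.52; W sinα = 122.2
Slice 6: Δl = 2.3/cos52.9° = 3.813 m; N'_6 = 83·cos52.9° = 50.1; c'Δl = 37.37; W sinα = 66.2
Σc'Δl = 165.0 kN/m; ΣN' = 1054.7 kN/m; ΣW sinα = 324.7 kN/m
Resisting = 165.0 + 1054.7·tan29.2° = 165.0 + 589.4 = 754.4 kN/m
FS = 754.4 / 324.7 = 2.323

FS = 2.32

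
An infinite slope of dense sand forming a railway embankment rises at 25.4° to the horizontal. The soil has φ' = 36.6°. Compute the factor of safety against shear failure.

For a dry cohesionless infinite slope the factor of safety is FS = tanφ' / tanβ.
FS = tan36.6° / tan25.4° = 0.7427 / 0.4748 = 1.564

FS = 1.56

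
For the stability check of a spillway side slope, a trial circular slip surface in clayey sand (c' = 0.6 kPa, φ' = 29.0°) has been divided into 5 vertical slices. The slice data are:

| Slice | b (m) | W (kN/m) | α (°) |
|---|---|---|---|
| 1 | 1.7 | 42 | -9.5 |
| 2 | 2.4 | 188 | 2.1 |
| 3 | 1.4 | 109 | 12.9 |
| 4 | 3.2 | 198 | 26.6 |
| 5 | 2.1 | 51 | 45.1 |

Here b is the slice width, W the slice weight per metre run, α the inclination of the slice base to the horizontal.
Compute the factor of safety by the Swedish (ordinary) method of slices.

Ordinary method of slices: FS = Σ[c'·Δl_i + (W_i cosα_i)·tanφ'] / Σ W_i sinα_i, with Δl_i = b_i / cosα_i.
Slice 1: Δl = 1.7/cos(-9.5°) = 1.724 m; N'_1 = 42·cos(-9.5°) = 41.4; c'Δl = 1.03; W sinα = -6.9
Slice 2: Δl = 2.4/cos2.1° = 2.402 m; N'_2 = 188·cos2.1° = 187.9; c'Δl = 1.44; W sinα = 6.9
Slice 3: Δl = 1.4/cos12.9° = 1.436 m; N'_3 = 109·cos12.9° = 106.2; c'Δl = 0.86; W sinα = 24.3
Slice 4: Δl = 3.2/cos26.6° = 3.579 m; N'_4 = 198·cos26.6° = 177.0; c'Δl = 2.15; W sinα = 88.7
Slice 5: Δl = 2.1/cos45.1° = 2.975 m; N'_5 = 51·cos45.1° = 36.0; c'Δl = 1.79; W sinα = 36.1
Σc'Δl = 7.3 kN/m; ΣN' = 548.6 kN/m; ΣW sinα = 149.1 kN/m
Resisting = 7.3 + 548.6·tan29.0° = 7.3 + 304.1 = 311.4 kN/m
FS = 311.4 / 149.1 = 2.089

FS = 2.09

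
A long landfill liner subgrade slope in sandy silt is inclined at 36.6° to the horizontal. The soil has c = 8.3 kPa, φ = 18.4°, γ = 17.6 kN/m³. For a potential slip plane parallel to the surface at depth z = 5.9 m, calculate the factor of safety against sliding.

FS = 0.61

For an infinite slope with a slip plane parallel to the surface (no pore pressure): FS = [c + γz cos²β tanφ] / [γz sinβ cosβ].
γz = 17.6·5.9 = 103.84 kN/m²
Numerator = 8.3 + 103.84·cos²36.6°·tan18.4° = 8.3 + 103.84·0.6445·0.3327 = 30.563 kPa
Denominator = 103.84·sin36.6°·cos36.6° = 103.84·0.5962·0.8028 = 49.704 kPa
FS = 30.563 / 49.704 = 0.615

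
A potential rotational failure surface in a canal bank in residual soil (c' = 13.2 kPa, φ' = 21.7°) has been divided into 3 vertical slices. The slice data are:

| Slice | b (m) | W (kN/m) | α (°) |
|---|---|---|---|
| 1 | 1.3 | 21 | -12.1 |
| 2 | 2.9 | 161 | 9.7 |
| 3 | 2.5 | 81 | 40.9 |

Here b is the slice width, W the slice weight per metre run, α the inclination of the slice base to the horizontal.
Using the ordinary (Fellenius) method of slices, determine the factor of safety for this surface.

Ordinary method of slices: FS = Σ[c'·Δl_i + (W_i cosα_i)·tanφ'] / Σ W_i sinα_i, with Δl_i = b_i / cosα_i.
Slice 1: Δl = 1.3/cos(-12.1°) = 1.330 m; N'_1 = 21·cos(-12.1°) = 20.5; c'Δl = 17.55; W sinα = -4.4
Slice 2: Δl = 2.9/cos9.7° = 2.942 m; N'_2 = 161·cos9.7° = 158.7; c'Δl = 38.84; W sinα = 27.1
Slice 3: Δl = 2.5/cos40.9° = 3.308 m; N'_3 = 81·cos40.9° = 61.2; c'Δl = 43.66; W sinα = 53.0
Σc'Δl = 100.0 kN/m; ΣN' = 240.5 kN/m; ΣW sinα = 75.8 kN/m
Resisting = 100.0 + 240.5·tan21.7° = 100.0 + 95.7 = 195.7 kN/m
FS = 195.7 / 75.8 = 2.584

FS = 2.58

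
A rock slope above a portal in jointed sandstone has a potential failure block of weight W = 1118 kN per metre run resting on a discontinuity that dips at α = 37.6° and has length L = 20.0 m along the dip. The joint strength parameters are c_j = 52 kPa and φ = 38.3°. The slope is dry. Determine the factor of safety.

FS = 2.55

Resolving the block weight along and normal to the plane and applying the Mohr–Coulomb strength on the joint:
N' = W cosα = 1118·cos37.6° = 885.8 kN/m
Driving force T = W sinα = 1118·sin37.6° = 682.1 kN/m
Resisting force R = c_j·L + N'·tanφ = 52·20.0 + 885.8·tan38.3° = 1040.0 + 699.5 = 1739.5 kN/m
FS = R / T = 1739.5 / 682.1 = 2.550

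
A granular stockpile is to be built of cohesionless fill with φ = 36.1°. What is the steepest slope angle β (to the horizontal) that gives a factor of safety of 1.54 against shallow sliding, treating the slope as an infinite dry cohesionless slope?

For an infinite dry cohesionless slope FS = tanφ/tanβ, so tanβ = tanφ / FS.
tanβ = tan36.1° / 1.54 = 0.7292 / 1.54 = 0.4735
β = arctan(0.4735) = 25.34°

β = 25.3°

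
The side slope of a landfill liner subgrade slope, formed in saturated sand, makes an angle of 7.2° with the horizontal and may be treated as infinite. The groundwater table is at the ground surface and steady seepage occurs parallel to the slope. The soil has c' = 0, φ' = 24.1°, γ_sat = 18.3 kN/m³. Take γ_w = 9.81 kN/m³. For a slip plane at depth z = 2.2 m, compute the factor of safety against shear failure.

With seepage parallel to the slope and the water table at the surface, the effective normal stress on the slip plane uses the buoyant unit weight γ' = γ_sat − γ_w while the driving shear stress uses γ_sat:
FS = [c' + γ' z cos²β tanφ'] / [γ_sat z sinβ cosβ]
(For c' = 0 this reduces to FS = (γ'/γ_sat)·tanφ'/tanβ.)
γ' = 18.3 − 9.81 = 8.49 kN/m³
Numerator = 0.0 + 8.49·2.2·cos²7.2°·tan24.1° = 0.0 + 8.49·2.2·0.9843·0.4473 = 8.224 kPa
Denominator = 18.3·2.2·sin7.2°·cos7.2° = 18.3·2.2·0.1253·0.9921 = 5.006 kPa
FS = 8.224 / 5.006 = 1.643

FS = 1.64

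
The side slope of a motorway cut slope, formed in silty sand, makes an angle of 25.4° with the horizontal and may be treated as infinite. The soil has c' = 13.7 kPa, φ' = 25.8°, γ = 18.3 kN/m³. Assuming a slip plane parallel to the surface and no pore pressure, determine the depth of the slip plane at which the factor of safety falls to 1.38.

Setting FS = 1.38 in FS = [c' + γz cos²β tanφ'] / [γz sinβ cosβ] and solving for z:
z = c' / [γ cosβ (FS·sinβ − cosβ·tanφ')]
  = 13.7 / [18.3·cos25.4°·(1.38·sin25.4° − cos25.4°·tan25.8°)]
  = 13.7 / [18.3·0.9033·(1.38·0.4289 − 0.9033·0.4834)]
  = 13.7 / 2.5663 = 5.338 m

z = 5.34 m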